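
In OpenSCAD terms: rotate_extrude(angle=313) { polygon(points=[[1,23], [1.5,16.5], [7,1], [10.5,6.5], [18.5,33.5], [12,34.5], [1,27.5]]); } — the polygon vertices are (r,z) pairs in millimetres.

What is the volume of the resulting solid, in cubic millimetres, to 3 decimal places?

Volume = 15796.943 mm³

Profile (r,z), 7 vertices: (1,23) (1.5,16.5) (7,1) (10.5,6.5) (18.5,33.5) (12,34.5) (1,27.5)
edge 0: (1,23)→(1.5,16.5)  cross = 1·16.5 − 1.5·23 = -18.0000; (r_i+r_j)·cross = 2.5·-18.0000 = -45.0000
edge 1: (1.5,16.5)→(7,1)  cross = 1.5·1 − 7·16.5 = -114.0000; (r_i+r_j)·cross = 8.5·-114.0000 = -969.0000
edge 2: (7,1)→(10.5,6.5)  cross = 7·6.5 − 10.5·1 = 35.0000; (r_i+r_j)·cross = 17.5·35.0000 = 612.5000
edge 3: (10.5,6.5)→(18.5,33.5)  cross = 10.5·33.5 − 18.5·6.5 = 231.5000; (r_i+r_j)·cross = 29·231.5000 = 6713.5000
edge 4: (18.5,33.5)→(12,34.5)  cross = 18.5·34.5 − 12·33.5 = 236.2500; (r_i+r_j)·cross = 30.5·236.2500 = 7205.6250
edge 5: (12,34.5)→(1,27.5)  cross = 12·27.5 − 1·34.5 = 295.5000; (r_i+r_j)·cross = 13·295.5000 = 3841.5000
edge 6: (1,27.5)→(1,23)  cross = 1·23 − 1·27.5 = -4.5000; (r_i+r_j)·cross = 2·-4.5000 = -9.0000
Σcross = 661.7500 → A = |Σcross|/2 = 330.8750 mm²
Σ(r_i+r_j)·cross = 17350.1250 → first moment M = |Σ|/6 = 2891.6875
R_c = M/A = 2891.6875/330.8750 = 8.7395 mm
θ = 313° = 5.462881 rad
V = θ·R_c·A = 5.462881·8.7395·330.8750 = 15796.943 mm³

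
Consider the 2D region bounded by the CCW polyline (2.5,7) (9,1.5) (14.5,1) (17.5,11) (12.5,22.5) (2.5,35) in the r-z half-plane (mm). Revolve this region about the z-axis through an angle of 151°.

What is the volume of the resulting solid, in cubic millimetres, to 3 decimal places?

Profile (r,z), 6 vertices: (2.5,7) (9,1.5) (14.5,1) (17.5,11) (12.5,22.5) (2.5,35)
edge 0: (2.5,7)→(9,1.5)  cross = 2.5·1.5 − 9·7 = -59.2500; (r_i+r_j)·cross = 11.5·-59.2500 = -681.3750
edge 1: (9,1.5)→(14.5,1)  cross = 9·1 − 14.5·1.5 = -12.7500; (r_i+r_j)·cross = 23.5·-12.7500 = -299.6250
edge 2: (14.5,1)→(17.5,11)  cross = 14.5·11 − 17.5·1 = 142.0000; (r_i+r_j)·cross = 32·142.0000 = 4544.0000
edge 3: (17.5,11)→(12.5,22.5)  cross = 17.5·22.5 − 12.5·11 = 256.2500; (r_i+r_j)·cross = 30·256.2500 = 7687.5000
edge 4: (12.5,22.5)→(2.5,35)  cross = 12.5·35 − 2.5·22.5 = 381.2500; (r_i+r_j)·cross = 15·381.2500 = 5718.7500
edge 5: (2.5,35)→(2.5,7)  cross = 2.5·7 − 2.5·35 = -70.0000; (r_i+r_j)·cross = 5·-70.0000 = -350.0000
Σcross = 637.5000 → A = |Σcross|/2 = 318.7500 mm²
Σ(r_i+r_j)·cross = 16619.2500 → first moment M = |Σ|/6 = 2769.8750
R_c = M/A = 2769.8750/318.7500 = 8.6898 mm
θ = 151° = 2.635447 rad
V = θ·R_c·A = 2.635447·8.6898·318.7500 = 7299.859 mm³

Volume = 7299.859 mm³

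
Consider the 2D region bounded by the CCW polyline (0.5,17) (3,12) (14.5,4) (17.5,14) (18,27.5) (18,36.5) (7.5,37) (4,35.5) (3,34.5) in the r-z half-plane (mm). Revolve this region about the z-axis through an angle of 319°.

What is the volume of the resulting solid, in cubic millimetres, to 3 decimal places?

Volume = 24993.654 mm³

Profile (r,z), 9 vertices: (0.5,17) (3,12) (14.5,4) (17.5,14) (18,27.5) (18,36.5) (7.5,37) (4,35.5) (3,34.5)
edge 0: (0.5,17)→(3,12)  cross = 0.5·12 − 3·17 = -45.0000; (r_i+r_j)·cross = 3.5·-45.0000 = -157.5000
edge 1: (3,12)→(14.5,4)  cross = 3·4 − 14.5·12 = -162.0000; (r_i+r_j)·cross = 17.5·-162.0000 = -2835.0000
edge 2: (14.5,4)→(17.5,14)  cross = 14.5·14 − 17.5·4 = 133.0000; (r_i+r_j)·cross = 32·133.0000 = 4256.0000
edge 3: (17.5,14)→(18,27.5)  cross = 17.5·27.5 − 18·14 = 229.2500; (r_i+r_j)·cross = 35.5·229.2500 = 8138.3750
edge 4: (18,27.5)→(18,36.5)  cross = 18·36.5 − 18·27.5 = 162.0000; (r_i+r_j)·cross = 36·162.0000 = 5832.0000
edge 5: (18,36.5)→(7.5,37)  cross = 18·37 − 7.5·36.5 = 392.2500; (r_i+r_j)·cross = 25.5·392.2500 = 10002.3750
edge 6: (7.5,37)→(4,35.5)  cross = 7.5·35.5 − 4·37 = 118.2500; (r_i+r_j)·cross = 11.5·118.2500 = 1359.8750
edge 7: (4,35.5)→(3,34.5)  cross = 4·34.5 − 3·35.5 = 31.5000; (r_i+r_j)·cross = 7·31.5000 = 220.5000
edge 8: (3,34.5)→(0.5,17)  cross = 3·17 − 0.5·34.5 = 33.7500; (r_i+r_j)·cross = 3.5·33.7500 = 118.1250
Σcross = 893.0000 → A = |Σcross|/2 = 446.5000 mm²
Σ(r_i+r_j)·cross = 26934.7500 → first moment M = |Σ|/6 = 4489.1250
R_c = M/A = 4489.1250/446.5000 = 10.0540 mm
θ = 319° = 5.567600 rad
V = θ·R_c·A = 5.567600·10.0540·446.5000 = 24993.654 mm³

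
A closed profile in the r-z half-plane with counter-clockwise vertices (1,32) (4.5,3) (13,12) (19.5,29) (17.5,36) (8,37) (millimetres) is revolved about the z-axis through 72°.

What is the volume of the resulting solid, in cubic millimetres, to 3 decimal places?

Profile (r,z), 6 vertices: (1,32) (4.5,3) (13,12) (19.5,29) (17.5,36) (8,37)
edge 0: (1,32)→(4.5,3)  cross = 1·3 − 4.5·32 = -141.0000; (r_i+r_j)·cross = 5.5·-141.0000 = -775.5000
edge 1: (4.5,3)→(13,12)  cross = 4.5·12 − 13·3 = 15.0000; (r_i+r_j)·cross = 17.5·15.0000 = 262.5000
edge 2: (13,12)→(19.5,29)  cross = 13·29 − 19.5·12 = 143.0000; (r_i+r_j)·cross = 32.5·143.0000 = 4647.5000
edge 3: (19.5,29)→(17.5,36)  cross = 19.5·36 − 17.5·29 = 194.5000; (r_i+r_j)·cross = 37·194.5000 = 7196.5000
edge 4: (17.5,36)→(8,37)  cross = 17.5·37 − 8·36 = 359.5000; (r_i+r_j)·cross = 25.5·359.5000 = 9167.2500
edge 5: (8,37)→(1,32)  cross = 8·32 − 1·37 = 219.0000; (r_i+r_j)·cross = 9·219.0000 = 1971.0000
Σcross = 790.0000 → A = |Σcross|/2 = 395.0000 mm²
Σ(r_i+r_j)·cross = 22469.2500 → first moment M = |Σ|/6 = 3744.8750
R_c = M/A = 3744.8750/395.0000 = 9.4807 mm
θ = 72° = 1.256637 rad
V = θ·R_c·A = 1.256637·9.4807·395.0000 = 4705.949 mm³

Volume = 4705.949 mm³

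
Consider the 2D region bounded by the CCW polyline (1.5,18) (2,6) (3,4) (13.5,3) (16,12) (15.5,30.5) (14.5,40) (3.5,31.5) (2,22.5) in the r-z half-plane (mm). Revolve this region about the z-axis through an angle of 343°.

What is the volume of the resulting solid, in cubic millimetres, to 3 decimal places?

Volume = 23065.406 mm³

Profile (r,z), 9 vertices: (1.5,18) (2,6) (3,4) (13.5,3) (16,12) (15.5,30.5) (14.5,40) (3.5,31.5) (2,22.5)
edge 0: (1.5,18)→(2,6)  cross = 1.5·6 − 2·18 = -27.0000; (r_i+r_j)·cross = 3.5·-27.0000 = -94.5000
edge 1: (2,6)→(3,4)  cross = 2·4 − 3·6 = -10.0000; (r_i+r_j)·cross = 5·-10.0000 = -50.0000
edge 2: (3,4)→(13.5,3)  cross = 3·3 − 13.5·4 = -45.0000; (r_i+r_j)·cross = 16.5·-45.0000 = -742.5000
edge 3: (13.5,3)→(16,12)  cross = 13.5·12 − 16·3 = 114.0000; (r_i+r_j)·cross = 29.5·114.0000 = 3363.0000
edge 4: (16,12)→(15.5,30.5)  cross = 16·30.5 − 15.5·12 = 302.0000; (r_i+r_j)·cross = 31.5·302.0000 = 9513.0000
edge 5: (15.5,30.5)→(14.5,40)  cross = 15.5·40 − 14.5·30.5 = 177.7500; (r_i+r_j)·cross = 30·177.7500 = 5332.5000
edge 6: (14.5,40)→(3.5,31.5)  cross = 14.5·31.5 − 3.5·40 = 316.7500; (r_i+r_j)·cross = 18·316.7500 = 5701.5000
edge 7: (3.5,31.5)→(2,22.5)  cross = 3.5·22.5 − 2·31.5 = 15.7500; (r_i+r_j)·cross = 5.5·15.7500 = 86.6250
edge 8: (2,22.5)→(1.5,18)  cross = 2·18 − 1.5·22.5 = 2.2500; (r_i+r_j)·cross = 3.5·2.2500 = 7.8750
Σcross = 846.5000 → A = |Σcross|/2 = 423.2500 mm²
Σ(r_i+r_j)·cross = 23117.5000 → first moment M = |Σ|/6 = 3852.9167
R_c = M/A = 3852.9167/423.2500 = 9.1032 mm
θ = 343° = 5.986479 rad
V = θ·R_c·A = 5.986479·9.1032·423.2500 = 23065.406 mm³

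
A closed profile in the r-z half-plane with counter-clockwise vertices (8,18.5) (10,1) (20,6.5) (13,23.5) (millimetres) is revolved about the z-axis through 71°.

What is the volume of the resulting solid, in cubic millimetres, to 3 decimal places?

Profile (r,z), 4 vertices: (8,18.5) (10,1) (20,6.5) (13,23.5)
edge 0: (8,18.5)→(10,1)  cross = 8·1 − 10·18.5 = -177.0000; (r_i+r_j)·cross = 18·-177.0000 = -3186.0000
edge 1: (10,1)→(20,6.5)  cross = 10·6.5 − 20·1 = 45.0000; (r_i+r_j)·cross = 30·45.0000 = 1350.0000
edge 2: (20,6.5)→(13,23.5)  cross = 20·23.5 − 13·6.5 = 385.5000; (r_i+r_j)·cross = 33·385.5000 = 12721.5000
edge 3: (13,23.5)→(8,18.5)  cross = 13·18.5 − 8·23.5 = 52.5000; (r_i+r_j)·cross = 21·52.5000 = 1102.5000
Σcross = 306.0000 → A = |Σcross|/2 = 153.0000 mm²
Σ(r_i+r_j)·cross = 11988.0000 → first moment M = |Σ|/6 = 1998.0000
R_c = M/A = 1998.0000/153.0000 = 13.0588 mm
θ = 71° = 1.239184 rad
V = θ·R_c·A = 1.239184·13.0588·153.0000 = 2475.889 mm³

Volume = 2475.889 mm³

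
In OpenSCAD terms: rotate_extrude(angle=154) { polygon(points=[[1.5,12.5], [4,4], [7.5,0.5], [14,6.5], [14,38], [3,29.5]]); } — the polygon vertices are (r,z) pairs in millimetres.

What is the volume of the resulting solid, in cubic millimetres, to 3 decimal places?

Volume = 7944.374 mm³

Profile (r,z), 6 vertices: (1.5,12.5) (4,4) (7.5,0.5) (14,6.5) (14,38) (3,29.5)
edge 0: (1.5,12.5)→(4,4)  cross = 1.5·4 − 4·12.5 = -44.0000; (r_i+r_j)·cross = 5.5·-44.0000 = -242.0000
edge 1: (4,4)→(7.5,0.5)  cross = 4·0.5 − 7.5·4 = -28.0000; (r_i+r_j)·cross = 11.5·-28.0000 = -322.0000
edge 2: (7.5,0.5)→(14,6.5)  cross = 7.5·6.5 − 14·0.5 = 41.7500; (r_i+r_j)·cross = 21.5·41.7500 = 897.6250
edge 3: (14,6.5)→(14,38)  cross = 14·38 − 14·6.5 = 441.0000; (r_i+r_j)·cross = 28·441.0000 = 12348.0000
edge 4: (14,38)→(3,29.5)  cross = 14·29.5 − 3·38 = 299.0000; (r_i+r_j)·cross = 17·299.0000 = 5083.0000
edge 5: (3,29.5)→(1.5,12.5)  cross = 3·12.5 − 1.5·29.5 = -6.7500; (r_i+r_j)·cross = 4.5·-6.7500 = -30.3750
Σcross = 703.0000 → A = |Σcross|/2 = 351.5000 mm²
Σ(r_i+r_j)·cross = 17734.2500 → first moment M = |Σ|/6 = 2955.7083
R_c = M/A = 2955.7083/351.5000 = 8.4088 mm
θ = 154° = 2.687807 rad
V = θ·R_c·A = 2.687807·8.4088·351.5000 = 7944.374 mm³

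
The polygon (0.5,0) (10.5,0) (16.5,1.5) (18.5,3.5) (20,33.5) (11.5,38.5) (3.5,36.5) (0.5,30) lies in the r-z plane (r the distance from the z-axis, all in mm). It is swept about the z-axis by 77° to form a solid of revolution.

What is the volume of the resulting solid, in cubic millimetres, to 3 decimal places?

Volume = 8817.631 mm³

Profile (r,z), 8 vertices: (0.5,0) (10.5,0) (16.5,1.5) (18.5,3.5) (20,33.5) (11.5,38.5) (3.5,36.5) (0.5,30)
edge 0: (0.5,0)→(10.5,0)  cross = 0.5·0 − 10.5·0 = 0.0000; (r_i+r_j)·cross = 11·0.0000 = 0.0000
edge 1: (10.5,0)→(16.5,1.5)  cross = 10.5·1.5 − 16.5·0 = 15.7500; (r_i+r_j)·cross = 27·15.7500 = 425.2500
edge 2: (16.5,1.5)→(18.5,3.5)  cross = 16.5·3.5 − 18.5·1.5 = 30.0000; (r_i+r_j)·cross = 35·30.0000 = 1050.0000
edge 3: (18.5,3.5)→(20,33.5)  cross = 18.5·33.5 − 20·3.5 = 549.7500; (r_i+r_j)·cross = 38.5·549.7500 = 21165.3750
edge 4: (20,33.5)→(11.5,38.5)  cross = 20·38.5 − 11.5·33.5 = 384.7500; (r_i+r_j)·cross = 31.5·384.7500 = 12119.6250
edge 5: (11.5,38.5)→(3.5,36.5)  cross = 11.5·36.5 − 3.5·38.5 = 285.0000; (r_i+r_j)·cross = 15·285.0000 = 4275.0000
edge 6: (3.5,36.5)→(0.5,30)  cross = 3.5·30 − 0.5·36.5 = 86.7500; (r_i+r_j)·cross = 4·86.7500 = 347.0000
edge 7: (0.5,30)→(0.5,0)  cross = 0.5·0 − 0.5·30 = -15.0000; (r_i+r_j)·cross = 1·-15.0000 = -15.0000
Σcross = 1337.0000 → A = |Σcross|/2 = 668.5000 mm²
Σ(r_i+r_j)·cross = 39367.2500 → first moment M = |Σ|/6 = 6561.2083
R_c = M/A = 6561.2083/668.5000 = 9.8148 mm
θ = 77° = 1.343904 rad
V = θ·R_c·A = 1.343904·9.8148·668.5000 = 8817.631 mm³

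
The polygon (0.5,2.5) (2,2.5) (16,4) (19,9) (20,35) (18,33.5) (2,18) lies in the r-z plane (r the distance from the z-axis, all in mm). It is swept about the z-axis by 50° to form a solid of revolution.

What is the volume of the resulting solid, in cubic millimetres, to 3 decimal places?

Volume = 3979.296 mm³

Profile (r,z), 7 vertices: (0.5,2.5) (2,2.5) (16,4) (19,9) (20,35) (18,33.5) (2,18)
edge 0: (0.5,2.5)→(2,2.5)  cross = 0.5·2.5 − 2·2.5 = -3.7500; (r_i+r_j)·cross = 2.5·-3.7500 = -9.3750
edge 1: (2,2.5)→(16,4)  cross = 2·4 − 16·2.5 = -32.0000; (r_i+r_j)·cross = 18·-32.0000 = -576.0000
edge 2: (16,4)→(19,9)  cross = 16·9 − 19·4 = 68.0000; (r_i+r_j)·cross = 35·68.0000 = 2380.0000
edge 3: (19,9)→(20,35)  cross = 19·35 − 20·9 = 485.0000; (r_i+r_j)·cross = 39·485.0000 = 18915.0000
edge 4: (20,35)→(18,33.5)  cross = 20·33.5 − 18·35 = 40.0000; (r_i+r_j)·cross = 38·40.0000 = 1520.0000
edge 5: (18,33.5)→(2,18)  cross = 18·18 − 2·33.5 = 257.0000; (r_i+r_j)·cross = 20·257.0000 = 5140.0000
edge 6: (2,18)→(0.5,2.5)  cross = 2·2.5 − 0.5·18 = -4.0000; (r_i+r_j)·cross = 2.5·-4.0000 = -10.0000
Σcross = 810.2500 → A = |Σcross|/2 = 405.1250 mm²
Σ(r_i+r_j)·cross = 27359.6250 → first moment M = |Σ|/6 = 4559.9375
R_c = M/A = 4559.9375/405.1250 = 11.2556 mm
θ = 50° = 0.872665 rad
V = θ·R_c·A = 0.872665·11.2556·405.1250 = 3979.296 mm³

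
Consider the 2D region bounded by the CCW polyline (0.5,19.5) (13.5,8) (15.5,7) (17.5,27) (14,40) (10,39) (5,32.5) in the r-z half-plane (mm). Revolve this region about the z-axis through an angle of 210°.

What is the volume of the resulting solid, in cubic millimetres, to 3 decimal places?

Volume = 13027.847 mm³

Profile (r,z), 7 vertices: (0.5,19.5) (13.5,8) (15.5,7) (17.5,27) (14,40) (10,39) (5,32.5)
edge 0: (0.5,19.5)→(13.5,8)  cross = 0.5·8 − 13.5·19.5 = -259.2500; (r_i+r_j)·cross = 14·-259.2500 = -3629.5000
edge 1: (13.5,8)→(15.5,7)  cross = 13.5·7 − 15.5·8 = -29.5000; (r_i+r_j)·cross = 29·-29.5000 = -855.5000
edge 2: (15.5,7)→(17.5,27)  cross = 15.5·27 − 17.5·7 = 296.0000; (r_i+r_j)·cross = 33·296.0000 = 9768.0000
edge 3: (17.5,27)→(14,40)  cross = 17.5·40 − 14·27 = 322.0000; (r_i+r_j)·cross = 31.5·322.0000 = 10143.0000
edge 4: (14,40)→(10,39)  cross = 14·39 − 10·40 = 146.0000; (r_i+r_j)·cross = 24·146.0000 = 3504.0000
edge 5: (10,39)→(5,32.5)  cross = 10·32.5 − 5·39 = 130.0000; (r_i+r_j)·cross = 15·130.0000 = 1950.0000
edge 6: (5,32.5)→(0.5,19.5)  cross = 5·19.5 − 0.5·32.5 = 81.2500; (r_i+r_j)·cross = 5.5·81.2500 = 446.8750
Σcross = 686.5000 → A = |Σcross|/2 = 343.2500 mm²
Σ(r_i+r_j)·cross = 21326.8750 → first moment M = |Σ|/6 = 3554.4792
R_c = M/A = 3554.4792/343.2500 = 10.3554 mm
θ = 210° = 3.665191 rad
V = θ·R_c·A = 3.665191·10.3554·343.2500 = 13027.847 mm³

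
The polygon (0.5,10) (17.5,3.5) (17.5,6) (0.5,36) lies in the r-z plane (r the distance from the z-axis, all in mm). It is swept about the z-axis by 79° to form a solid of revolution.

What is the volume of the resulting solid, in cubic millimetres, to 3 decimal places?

Volume = 2225.802 mm³

Profile (r,z), 4 vertices: (0.5,10) (17.5,3.5) (17.5,6) (0.5,36)
edge 0: (0.5,10)→(17.5,3.5)  cross = 0.5·3.5 − 17.5·10 = -173.2500; (r_i+r_j)·cross = 18·-173.2500 = -3118.5000
edge 1: (17.5,3.5)→(17.5,6)  cross = 17.5·6 − 17.5·3.5 = 43.7500; (r_i+r_j)·cross = 35·43.7500 = 1531.2500
edge 2: (17.5,6)→(0.5,36)  cross = 17.5·36 − 0.5·6 = 627.0000; (r_i+r_j)·cross = 18·627.0000 = 11286.0000
edge 3: (0.5,36)→(0.5,10)  cross = 0.5·10 − 0.5·36 = -13.0000; (r_i+r_j)·cross = 1·-13.0000 = -13.0000
Σcross = 484.5000 → A = |Σcross|/2 = 242.2500 mm²
Σ(r_i+r_j)·cross = 9685.7500 → first moment M = |Σ|/6 = 1614.2917
R_c = M/A = 1614.2917/242.2500 = 6.6637 mm
θ = 79° = 1.378810 rad
V = θ·R_c·A = 1.378810·6.6637·242.2500 = 2225.802 mm³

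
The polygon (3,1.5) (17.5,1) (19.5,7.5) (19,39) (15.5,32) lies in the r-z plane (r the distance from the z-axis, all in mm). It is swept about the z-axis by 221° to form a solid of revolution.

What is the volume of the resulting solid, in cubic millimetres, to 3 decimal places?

Volume = 16859.723 mm³

Profile (r,z), 5 vertices: (3,1.5) (17.5,1) (19.5,7.5) (19,39) (15.5,32)
edge 0: (3,1.5)→(17.5,1)  cross = 3·1 − 17.5·1.5 = -23.2500; (r_i+r_j)·cross = 20.5·-23.2500 = -476.6250
edge 1: (17.5,1)→(19.5,7.5)  cross = 17.5·7.5 − 19.5·1 = 111.7500; (r_i+r_j)·cross = 37·111.7500 = 4134.7500
edge 2: (19.5,7.5)→(19,39)  cross = 19.5·39 − 19·7.5 = 618.0000; (r_i+r_j)·cross = 38.5·618.0000 = 23793.0000
edge 3: (19,39)→(15.5,32)  cross = 19·32 − 15.5·39 = 3.5000; (r_i+r_j)·cross = 34.5·3.5000 = 120.7500
edge 4: (15.5,32)→(3,1.5)  cross = 15.5·1.5 − 3·32 = -72.7500; (r_i+r_j)·cross = 18.5·-72.7500 = -1345.8750
Σcross = 637.2500 → A = |Σcross|/2 = 318.6250 mm²
Σ(r_i+r_j)·cross = 26226.0000 → first moment M = |Σ|/6 = 4371.0000
R_c = M/A = 4371.0000/318.6250 = 13.7183 mm
θ = 221° = 3.857178 rad
V = θ·R_c·A = 3.857178·13.7183·318.6250 = 16859.723 mm³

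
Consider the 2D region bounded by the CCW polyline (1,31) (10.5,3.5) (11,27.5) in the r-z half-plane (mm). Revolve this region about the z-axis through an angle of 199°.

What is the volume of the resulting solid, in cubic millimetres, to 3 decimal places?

Profile (r,z), 3 vertices: (1,31) (10.5,3.5) (11,27.5)
edge 0: (1,31)→(10.5,3.5)  cross = 1·3.5 − 10.5·31 = -322.0000; (r_i+r_j)·cross = 11.5·-322.0000 = -3703.0000
edge 1: (10.5,3.5)→(11,27.5)  cross = 10.5·27.5 − 11·3.5 = 250.2500; (r_i+r_j)·cross = 21.5·250.2500 = 5380.3750
edge 2: (11,27.5)→(1,31)  cross = 11·31 − 1·27.5 = 313.5000; (r_i+r_j)·cross = 12·313.5000 = 3762.0000
Σcross = 241.7500 → A = |Σcross|/2 = 120.8750 mm²
Σ(r_i+r_j)·cross = 5439.3750 → first moment M = |Σ|/6 = 906.5625
R_c = M/A = 906.5625/120.8750 = 7.5000 mm
θ = 199° = 3.473205 rad
V = θ·R_c·A = 3.473205·7.5000·120.8750 = 3148.678 mm³

Volume = 3148.678 mm³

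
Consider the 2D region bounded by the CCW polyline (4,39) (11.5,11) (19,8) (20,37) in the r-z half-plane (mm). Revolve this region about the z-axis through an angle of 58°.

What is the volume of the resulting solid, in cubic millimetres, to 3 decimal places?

Profile (r,z), 4 vertices: (4,39) (11.5,11) (19,8) (20,37)
edge 0: (4,39)→(11.5,11)  cross = 4·11 − 11.5·39 = -404.5000; (r_i+r_j)·cross = 15.5·-404.5000 = -6269.7500
edge 1: (11.5,11)→(19,8)  cross = 11.5·8 − 19·11 = -117.0000; (r_i+r_j)·cross = 30.5·-117.0000 = -3568.5000
edge 2: (19,8)→(20,37)  cross = 19·37 − 20·8 = 543.0000; (r_i+r_j)·cross = 39·543.0000 = 21177.0000
edge 3: (20,37)→(4,39)  cross = 20·39 − 4·37 = 632.0000; (r_i+r_j)·cross = 24·632.0000 = 15168.0000
Σcross = 653.5000 → A = |Σcross|/2 = 326.7500 mm²
Σ(r_i+r_j)·cross = 26506.7500 → first moment M = |Σ|/6 = 4417.7917
R_c = M/A = 4417.7917/326.7500 = 13.5204 mm
θ = 58° = 1.012291 rad
V = θ·R_c·A = 1.012291·13.5204·326.7500 = 4472.091 mm³

Volume = 4472.091 mm³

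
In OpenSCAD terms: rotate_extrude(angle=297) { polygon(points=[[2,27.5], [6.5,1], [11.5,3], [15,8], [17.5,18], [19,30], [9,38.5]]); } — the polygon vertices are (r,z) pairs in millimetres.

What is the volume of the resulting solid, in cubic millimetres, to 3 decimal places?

Volume = 22107.417 mm³

Profile (r,z), 7 vertices: (2,27.5) (6.5,1) (11.5,3) (15,8) (17.5,18) (19,30) (9,38.5)
edge 0: (2,27.5)→(6.5,1)  cross = 2·1 − 6.5·27.5 = -176.7500; (r_i+r_j)·cross = 8.5·-176.7500 = -1502.3750
edge 1: (6.5,1)→(11.5,3)  cross = 6.5·3 − 11.5·1 = 8.0000; (r_i+r_j)·cross = 18·8.0000 = 144.0000
edge 2: (11.5,3)→(15,8)  cross = 11.5·8 − 15·3 = 47.0000; (r_i+r_j)·cross = 26.5·47.0000 = 1245.5000
edge 3: (15,8)→(17.5,18)  cross = 15·18 − 17.5·8 = 130.0000; (r_i+r_j)·cross = 32.5·130.0000 = 4225.0000
edge 4: (17.5,18)→(19,30)  cross = 17.5·30 − 19·18 = 183.0000; (r_i+r_j)·cross = 36.5·183.0000 = 6679.5000
edge 5: (19,30)→(9,38.5)  cross = 19·38.5 − 9·30 = 461.5000; (r_i+r_j)·cross = 28·461.5000 = 12922.0000
edge 6: (9,38.5)→(2,27.5)  cross = 9·27.5 − 2·38.5 = 170.5000; (r_i+r_j)·cross = 11·170.5000 = 1875.5000
Σcross = 823.2500 → A = |Σcross|/2 = 411.6250 mm²
Σ(r_i+r_j)·cross = 25589.1250 → first moment M = |Σ|/6 = 4264.8542
R_c = M/A = 4264.8542/411.6250 = 10.3610 mm
θ = 297° = 5.183628 rad
V = θ·R_c·A = 5.183628·10.3610·411.6250 = 22107.417 mm³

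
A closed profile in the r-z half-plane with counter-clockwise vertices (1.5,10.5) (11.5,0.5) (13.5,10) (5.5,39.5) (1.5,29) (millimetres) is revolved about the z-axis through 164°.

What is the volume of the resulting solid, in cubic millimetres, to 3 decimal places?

Volume = 5176.780 mm³

Profile (r,z), 5 vertices: (1.5,10.5) (11.5,0.5) (13.5,10) (5.5,39.5) (1.5,29)
edge 0: (1.5,10.5)→(11.5,0.5)  cross = 1.5·0.5 − 11.5·10.5 = -120.0000; (r_i+r_j)·cross = 13·-120.0000 = -1560.0000
edge 1: (11.5,0.5)→(13.5,10)  cross = 11.5·10 − 13.5·0.5 = 108.2500; (r_i+r_j)·cross = 25·108.2500 = 2706.2500
edge 2: (13.5,10)→(5.5,39.5)  cross = 13.5·39.5 − 5.5·10 = 478.2500; (r_i+r_j)·cross = 19·478.2500 = 9086.7500
edge 3: (5.5,39.5)→(1.5,29)  cross = 5.5·29 − 1.5·39.5 = 100.2500; (r_i+r_j)·cross = 7·100.2500 = 701.7500
edge 4: (1.5,29)→(1.5,10.5)  cross = 1.5·10.5 − 1.5·29 = -27.7500; (r_i+r_j)·cross = 3·-27.7500 = -83.2500
Σcross = 539.0000 → A = |Σcross|/2 = 269.5000 mm²
Σ(r_i+r_j)·cross = 10851.5000 → first moment M = |Σ|/6 = 1808.5833
R_c = M/A = 1808.5833/269.5000 = 6.7109 mm
θ = 164° = 2.862340 rad
V = θ·R_c·A = 2.862340·6.7109·269.5000 = 5176.780 mm³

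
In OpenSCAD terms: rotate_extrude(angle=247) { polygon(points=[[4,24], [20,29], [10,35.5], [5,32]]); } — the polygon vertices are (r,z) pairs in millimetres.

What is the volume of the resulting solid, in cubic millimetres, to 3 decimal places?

Volume = 4260.309 mm³

Profile (r,z), 4 vertices: (4,24) (20,29) (10,35.5) (5,32)
edge 0: (4,24)→(20,29)  cross = 4·29 − 20·24 = -364.0000; (r_i+r_j)·cross = 24·-364.0000 = -8736.0000
edge 1: (20,29)→(10,35.5)  cross = 20·35.5 − 10·29 = 420.0000; (r_i+r_j)·cross = 30·420.0000 = 12600.0000
edge 2: (10,35.5)→(5,32)  cross = 10·32 − 5·35.5 = 142.5000; (r_i+r_j)·cross = 15·142.5000 = 2137.5000
edge 3: (5,32)→(4,24)  cross = 5·24 − 4·32 = -8.0000; (r_i+r_j)·cross = 9·-8.0000 = -72.0000
Σcross = 190.5000 → A = |Σcross|/2 = 95.2500 mm²
Σ(r_i+r_j)·cross = 5929.5000 → first moment M = |Σ|/6 = 988.2500
R_c = M/A = 988.2500/95.2500 = 10.3753 mm
θ = 247° = 4.310963 rad
V = θ·R_c·A = 4.310963·10.3753·95.2500 = 4260.309 mm³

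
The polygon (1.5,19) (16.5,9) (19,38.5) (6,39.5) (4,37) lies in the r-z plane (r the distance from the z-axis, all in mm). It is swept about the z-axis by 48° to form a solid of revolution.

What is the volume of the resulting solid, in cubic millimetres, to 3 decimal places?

Profile (r,z), 5 vertices: (1.5,19) (16.5,9) (19,38.5) (6,39.5) (4,37)
edge 0: (1.5,19)→(16.5,9)  cross = 1.5·9 − 16.5·19 = -300.0000; (r_i+r_j)·cross = 18·-300.0000 = -5400.0000
edge 1: (16.5,9)→(19,38.5)  cross = 16.5·38.5 − 19·9 = 464.2500; (r_i+r_j)·cross = 35.5·464.2500 = 16480.8750
edge 2: (19,38.5)→(6,39.5)  cross = 19·39.5 − 6·38.5 = 519.5000; (r_i+r_j)·cross = 25·519.5000 = 12987.5000
edge 3: (6,39.5)→(4,37)  cross = 6·37 − 4·39.5 = 64.0000; (r_i+r_j)·cross = 10·64.0000 = 640.0000
edge 4: (4,37)→(1.5,19)  cross = 4·19 − 1.5·37 = 20.5000; (r_i+r_j)·cross = 5.5·20.5000 = 112.7500
Σcross = 768.2500 → A = |Σcross|/2 = 384.1250 mm²
Σ(r_i+r_j)·cross = 24821.1250 → first moment M = |Σ|/6 = 4136.8542
R_c = M/A = 4136.8542/384.1250 = 10.7696 mm
θ = 48° = 0.837758 rad
V = θ·R_c·A = 0.837758·10.7696·384.1250 = 3465.683 mm³

Volume = 3465.683 mm³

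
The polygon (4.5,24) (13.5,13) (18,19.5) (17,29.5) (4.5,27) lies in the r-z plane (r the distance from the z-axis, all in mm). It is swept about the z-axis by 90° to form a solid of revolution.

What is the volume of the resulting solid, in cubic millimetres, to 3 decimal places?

Profile (r,z), 5 vertices: (4.5,24) (13.5,13) (18,19.5) (17,29.5) (4.5,27)
edge 0: (4.5,24)→(13.5,13)  cross = 4.5·13 − 13.5·24 = -265.5000; (r_i+r_j)·cross = 18·-265.5000 = -4779.0000
edge 1: (13.5,13)→(18,19.5)  cross = 13.5·19.5 − 18·13 = 29.2500; (r_i+r_j)·cross = 31.5·29.2500 = 921.3750
edge 2: (18,19.5)→(17,29.5)  cross = 18·29.5 − 17·19.5 = 199.5000; (r_i+r_j)·cross = 35·199.5000 = 6982.5000
edge 3: (17,29.5)→(4.5,27)  cross = 17·27 − 4.5·29.5 = 326.2500; (r_i+r_j)·cross = 21.5·326.2500 = 7014.3750
edge 4: (4.5,27)→(4.5,24)  cross = 4.5·24 − 4.5·27 = -13.5000; (r_i+r_j)·cross = 9·-13.5000 = -121.5000
Σcross = 276.0000 → A = |Σcross|/2 = 138.0000 mm²
Σ(r_i+r_j)·cross = 10017.7500 → first moment M = |Σ|/6 = 1669.6250
R_c = M/A = 1669.6250/138.0000 = 12.0987 mm
θ = 90° = 1.570796 rad
V = θ·R_c·A = 1.570796·12.0987·138.0000 = 2622.641 mm³

Volume = 2622.641 mm³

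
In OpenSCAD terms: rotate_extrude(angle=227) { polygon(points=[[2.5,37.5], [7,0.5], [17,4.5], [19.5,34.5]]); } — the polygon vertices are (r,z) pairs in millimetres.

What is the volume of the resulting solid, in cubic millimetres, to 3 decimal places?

Volume = 20116.204 mm³

Profile (r,z), 4 vertices: (2.5,37.5) (7,0.5) (17,4.5) (19.5,34.5)
edge 0: (2.5,37.5)→(7,0.5)  cross = 2.5·0.5 − 7·37.5 = -261.2500; (r_i+r_j)·cross = 9.5·-261.2500 = -2481.8750
edge 1: (7,0.5)→(17,4.5)  cross = 7·4.5 − 17·0.5 = 23.0000; (r_i+r_j)·cross = 24·23.0000 = 552.0000
edge 2: (17,4.5)→(19.5,34.5)  cross = 17·34.5 − 19.5·4.5 = 498.7500; (r_i+r_j)·cross = 36.5·498.7500 = 18204.3750
edge 3: (19.5,34.5)→(2.5,37.5)  cross = 19.5·37.5 − 2.5·34.5 = 645.0000; (r_i+r_j)·cross = 22·645.0000 = 14190.0000
Σcross = 905.5000 → A = |Σcross|/2 = 452.7500 mm²
Σ(r_i+r_j)·cross = 30464.5000 → first moment M = |Σ|/6 = 5077.4167
R_c = M/A = 5077.4167/452.7500 = 11.2146 mm
θ = 227° = 3.961897 rad
V = θ·R_c·A = 3.961897·11.2146·452.7500 = 20116.204 mm³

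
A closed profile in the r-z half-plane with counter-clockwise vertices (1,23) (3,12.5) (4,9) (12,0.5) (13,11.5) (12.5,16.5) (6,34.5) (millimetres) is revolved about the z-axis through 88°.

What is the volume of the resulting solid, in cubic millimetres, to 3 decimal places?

Profile (r,z), 7 vertices: (1,23) (3,12.5) (4,9) (12,0.5) (13,11.5) (12.5,16.5) (6,34.5)
edge 0: (1,23)→(3,12.5)  cross = 1·12.5 − 3·23 = -56.5000; (r_i+r_j)·cross = 4·-56.5000 = -226.0000
edge 1: (3,12.5)→(4,9)  cross = 3·9 − 4·12.5 = -23.0000; (r_i+r_j)·cross = 7·-23.0000 = -161.0000
edge 2: (4,9)→(12,0.5)  cross = 4·0.5 − 12·9 = -106.0000; (r_i+r_j)·cross = 16·-106.0000 = -1696.0000
edge 3: (12,0.5)→(13,11.5)  cross = 12·11.5 − 13·0.5 = 131.5000; (r_i+r_j)·cross = 25·131.5000 = 3287.5000
edge 4: (13,11.5)→(12.5,16.5)  cross = 13·16.5 − 12.5·11.5 = 70.7500; (r_i+r_j)·cross = 25.5·70.7500 = 1804.1250
edge 5: (12.5,16.5)→(6,34.5)  cross = 12.5·34.5 − 6·16.5 = 332.2500; (r_i+r_j)·cross = 18.5·332.2500 = 6146.6250
edge 6: (6,34.5)→(1,23)  cross = 6·23 − 1·34.5 = 103.5000; (r_i+r_j)·cross = 7·103.5000 = 724.5000
Σcross = 452.5000 → A = |Σcross|/2 = 226.2500 mm²
Σ(r_i+r_j)·cross = 9879.7500 → first moment M = |Σ|/6 = 1646.6250
R_c = M/A = 1646.6250/226.2500 = 7.2779 mm
θ = 88° = 1.535890 rad
V = θ·R_c·A = 1.535890·7.2779·226.2500 = 2529.034 mm³

Volume = 2529.034 mm³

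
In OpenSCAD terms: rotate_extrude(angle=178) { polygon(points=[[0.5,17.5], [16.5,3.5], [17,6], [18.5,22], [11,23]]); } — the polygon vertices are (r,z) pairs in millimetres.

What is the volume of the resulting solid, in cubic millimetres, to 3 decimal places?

Profile (r,z), 5 vertices: (0.5,17.5) (16.5,3.5) (17,6) (18.5,22) (11,23)
edge 0: (0.5,17.5)→(16.5,3.5)  cross = 0.5·3.5 − 16.5·17.5 = -287.0000; (r_i+r_j)·cross = 17·-287.0000 = -4879.0000
edge 1: (16.5,3.5)→(17,6)  cross = 16.5·6 − 17·3.5 = 39.5000; (r_i+r_j)·cross = 33.5·39.5000 = 1323.2500
edge 2: (17,6)→(18.5,22)  cross = 17·22 − 18.5·6 = 263.0000; (r_i+r_j)·cross = 35.5·263.0000 = 9336.5000
edge 3: (18.5,22)→(11,23)  cross = 18.5·23 − 11·22 = 183.5000; (r_i+r_j)·cross = 29.5·183.5000 = 5413.2500
edge 4: (11,23)→(0.5,17.5)  cross = 11·17.5 − 0.5·23 = 181.0000; (r_i+r_j)·cross = 11.5·181.0000 = 2081.5000
Σcross = 380.0000 → A = |Σcross|/2 = 190.0000 mm²
Σ(r_i+r_j)·cross = 13275.5000 → first moment M = |Σ|/6 = 2212.5833
R_c = M/A = 2212.5833/190.0000 = 11.6452 mm
θ = 178° = 3.106686 rad
V = θ·R_c·A = 3.106686·11.6452·190.0000 = 6873.802 mm³

Volume = 6873.802 mm³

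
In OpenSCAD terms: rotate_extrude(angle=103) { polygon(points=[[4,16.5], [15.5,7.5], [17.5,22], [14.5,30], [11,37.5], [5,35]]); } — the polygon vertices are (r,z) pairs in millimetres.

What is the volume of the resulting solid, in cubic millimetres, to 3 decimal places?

Volume = 5154.799 mm³

Profile (r,z), 6 vertices: (4,16.5) (15.5,7.5) (17.5,22) (14.5,30) (11,37.5) (5,35)
edge 0: (4,16.5)→(15.5,7.5)  cross = 4·7.5 − 15.5·16.5 = -225.7500; (r_i+r_j)·cross = 19.5·-225.7500 = -4402.1250
edge 1: (15.5,7.5)→(17.5,22)  cross = 15.5·22 − 17.5·7.5 = 209.7500; (r_i+r_j)·cross = 33·209.7500 = 6921.7500
edge 2: (17.5,22)→(14.5,30)  cross = 17.5·30 − 14.5·22 = 206.0000; (r_i+r_j)·cross = 32·206.0000 = 6592.0000
edge 3: (14.5,30)→(11,37.5)  cross = 14.5·37.5 − 11·30 = 213.7500; (r_i+r_j)·cross = 25.5·213.7500 = 5450.6250
edge 4: (11,37.5)→(5,35)  cross = 11·35 − 5·37.5 = 197.5000; (r_i+r_j)·cross = 16·197.5000 = 3160.0000
edge 5: (5,35)→(4,16.5)  cross = 5·16.5 − 4·35 = -57.5000; (r_i+r_j)·cross = 9·-57.5000 = -517.5000
Σcross = 543.7500 → A = |Σcross|/2 = 271.8750 mm²
Σ(r_i+r_j)·cross = 17204.7500 → first moment M = |Σ|/6 = 2867.4583
R_c = M/A = 2867.4583/271.8750 = 10.5470 mm
θ = 103° = 1.797689 rad
V = θ·R_c·A = 1.797689·10.5470·271.8750 = 5154.799 mm³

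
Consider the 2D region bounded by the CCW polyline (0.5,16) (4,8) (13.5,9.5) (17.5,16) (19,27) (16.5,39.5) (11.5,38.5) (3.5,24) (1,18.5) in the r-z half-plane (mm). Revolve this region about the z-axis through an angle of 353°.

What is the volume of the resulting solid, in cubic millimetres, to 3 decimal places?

Volume = 25060.174 mm³

Profile (r,z), 9 vertices: (0.5,16) (4,8) (13.5,9.5) (17.5,16) (19,27) (16.5,39.5) (11.5,38.5) (3.5,24) (1,18.5)
edge 0: (0.5,16)→(4,8)  cross = 0.5·8 − 4·16 = -60.0000; (r_i+r_j)·cross = 4.5·-60.0000 = -270.0000
edge 1: (4,8)→(13.5,9.5)  cross = 4·9.5 − 13.5·8 = -70.0000; (r_i+r_j)·cross = 17.5·-70.0000 = -1225.0000
edge 2: (13.5,9.5)→(17.5,16)  cross = 13.5·16 − 17.5·9.5 = 49.7500; (r_i+r_j)·cross = 31·49.7500 = 1542.2500
edge 3: (17.5,16)→(19,27)  cross = 17.5·27 − 19·16 = 168.5000; (r_i+r_j)·cross = 36.5·168.5000 = 6150.2500
edge 4: (19,27)→(16.5,39.5)  cross = 19·39.5 − 16.5·27 = 305.0000; (r_i+r_j)·cross = 35.5·305.0000 = 10827.5000
edge 5: (16.5,39.5)→(11.5,38.5)  cross = 16.5·38.5 − 11.5·39.5 = 181.0000; (r_i+r_j)·cross = 28·181.0000 = 5068.0000
edge 6: (11.5,38.5)→(3.5,24)  cross = 11.5·24 − 3.5·38.5 = 141.2500; (r_i+r_j)·cross = 15·141.2500 = 2118.7500
edge 7: (3.5,24)→(1,18.5)  cross = 3.5·18.5 − 1·24 = 40.7500; (r_i+r_j)·cross = 4.5·40.7500 = 183.3750
edge 8: (1,18.5)→(0.5,16)  cross = 1·16 − 0.5·18.5 = 6.7500; (r_i+r_j)·cross = 1.5·6.7500 = 10.1250
Σcross = 763.0000 → A = |Σcross|/2 = 381.5000 mm²
Σ(r_i+r_j)·cross = 24405.2500 → first moment M = |Σ|/6 = 4067.5417
R_c = M/A = 4067.5417/381.5000 = 10.6620 mm
θ = 353° = 6.161012 rad
V = θ·R_c·A = 6.161012·10.6620·381.5000 = 25060.174 mm³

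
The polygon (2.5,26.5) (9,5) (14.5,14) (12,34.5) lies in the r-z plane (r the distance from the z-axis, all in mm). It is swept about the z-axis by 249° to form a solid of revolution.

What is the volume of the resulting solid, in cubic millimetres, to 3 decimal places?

Profile (r,z), 4 vertices: (2.5,26.5) (9,5) (14.5,14) (12,34.5)
edge 0: (2.5,26.5)→(9,5)  cross = 2.5·5 − 9·26.5 = -226.0000; (r_i+r_j)·cross = 11.5·-226.0000 = -2599.0000
edge 1: (9,5)→(14.5,14)  cross = 9·14 − 14.5·5 = 53.5000; (r_i+r_j)·cross = 23.5·53.5000 = 1257.2500
edge 2: (14.5,14)→(12,34.5)  cross = 14.5·34.5 − 12·14 = 332.2500; (r_i+r_j)·cross = 26.5·332.2500 = 8804.6250
edge 3: (12,34.5)→(2.5,26.5)  cross = 12·26.5 − 2.5·34.5 = 231.7500; (r_i+r_j)·cross = 14.5·231.7500 = 3360.3750
Σcross = 391.5000 → A = |Σcross|/2 = 195.7500 mm²
Σ(r_i+r_j)·cross = 10823.2500 → first moment M = |Σ|/6 = 1803.8750
R_c = M/A = 1803.8750/195.7500 = 9.2152 mm
θ = 249° = 4.345870 rad
V = θ·R_c·A = 4.345870·9.2152·195.7500 = 7839.406 mm³

Volume = 7839.406 mm³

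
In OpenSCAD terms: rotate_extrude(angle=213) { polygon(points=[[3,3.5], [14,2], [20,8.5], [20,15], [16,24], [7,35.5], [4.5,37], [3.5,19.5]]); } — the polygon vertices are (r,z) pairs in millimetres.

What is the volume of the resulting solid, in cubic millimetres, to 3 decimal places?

Volume = 15800.677 mm³

Profile (r,z), 8 vertices: (3,3.5) (14,2) (20,8.5) (20,15) (16,24) (7,35.5) (4.5,37) (3.5,19.5)
edge 0: (3,3.5)→(14,2)  cross = 3·2 − 14·3.5 = -43.0000; (r_i+r_j)·cross = 17·-43.0000 = -731.0000
edge 1: (14,2)→(20,8.5)  cross = 14·8.5 − 20·2 = 79.0000; (r_i+r_j)·cross = 34·79.0000 = 2686.0000
edge 2: (20,8.5)→(20,15)  cross = 20·15 − 20·8.5 = 130.0000; (r_i+r_j)·cross = 40·130.0000 = 5200.0000
edge 3: (20,15)→(16,24)  cross = 20·24 − 16·15 = 240.0000; (r_i+r_j)·cross = 36·240.0000 = 8640.0000
edge 4: (16,24)→(7,35.5)  cross = 16·35.5 − 7·24 = 400.0000; (r_i+r_j)·cross = 23·400.0000 = 9200.0000
edge 5: (7,35.5)→(4.5,37)  cross = 7·37 − 4.5·35.5 = 99.2500; (r_i+r_j)·cross = 11.5·99.2500 = 1141.3750
edge 6: (4.5,37)→(3.5,19.5)  cross = 4.5·19.5 − 3.5·37 = -41.7500; (r_i+r_j)·cross = 8·-41.7500 = -334.0000
edge 7: (3.5,19.5)→(3,3.5)  cross = 3.5·3.5 − 3·19.5 = -46.2500; (r_i+r_j)·cross = 6.5·-46.2500 = -300.6250
Σcross = 817.2500 → A = |Σcross|/2 = 408.6250 mm²
Σ(r_i+r_j)·cross = 25501.7500 → first moment M = |Σ|/6 = 4250.2917
R_c = M/A = 4250.2917/408.6250 = 10.4014 mm
θ = 213° = 3.717551 rad
V = θ·R_c·A = 3.717551·10.4014·408.6250 = 15800.677 mm³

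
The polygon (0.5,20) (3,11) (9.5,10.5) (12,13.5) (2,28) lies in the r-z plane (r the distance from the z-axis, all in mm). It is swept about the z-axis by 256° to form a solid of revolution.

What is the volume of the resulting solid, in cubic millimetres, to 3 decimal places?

Profile (r,z), 5 vertices: (0.5,20) (3,11) (9.5,10.5) (12,13.5) (2,28)
edge 0: (0.5,20)→(3,11)  cross = 0.5·11 − 3·20 = -54.5000; (r_i+r_j)·cross = 3.5·-54.5000 = -190.7500
edge 1: (3,11)→(9.5,10.5)  cross = 3·10.5 − 9.5·11 = -73.0000; (r_i+r_j)·cross = 12.5·-73.0000 = -912.5000
edge 2: (9.5,10.5)→(12,13.5)  cross = 9.5·13.5 − 12·10.5 = 2.2500; (r_i+r_j)·cross = 21.5·2.2500 = 48.3750
edge 3: (12,13.5)→(2,28)  cross = 12·28 − 2·13.5 = 309.0000; (r_i+r_j)·cross = 14·309.0000 = 4326.0000
edge 4: (2,28)→(0.5,20)  cross = 2·20 − 0.5·28 = 26.0000; (r_i+r_j)·cross = 2.5·26.0000 = 65.0000
Σcross = 209.7500 → A = |Σcross|/2 = 104.8750 mm²
Σ(r_i+r_j)·cross = 3336.1250 → first moment M = |Σ|/6 = 556.0208
R_c = M/A = 556.0208/104.8750 = 5.3017 mm
θ = 256° = 4.468043 rad
V = θ·R_c·A = 4.468043·5.3017·104.8750 = 2484.325 mm³

Volume = 2484.325 mm³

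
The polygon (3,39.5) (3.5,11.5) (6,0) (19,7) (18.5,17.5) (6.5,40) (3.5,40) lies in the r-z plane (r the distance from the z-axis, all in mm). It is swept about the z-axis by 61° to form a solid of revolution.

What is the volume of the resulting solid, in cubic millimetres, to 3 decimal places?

Profile (r,z), 7 vertices: (3,39.5) (3.5,11.5) (6,0) (19,7) (18.5,17.5) (6.5,40) (3.5,40)
edge 0: (3,39.5)→(3.5,11.5)  cross = 3·11.5 − 3.5·39.5 = -103.7500; (r_i+r_j)·cross = 6.5·-103.7500 = -674.3750
edge 1: (3.5,11.5)→(6,0)  cross = 3.5·0 − 6·11.5 = -69.0000; (r_i+r_j)·cross = 9.5·-69.0000 = -655.5000
edge 2: (6,0)→(19,7)  cross = 6·7 − 19·0 = 42.0000; (r_i+r_j)·cross = 25·42.0000 = 1050.0000
edge 3: (19,7)→(18.5,17.5)  cross = 19·17.5 − 18.5·7 = 203.0000; (r_i+r_j)·cross = 37.5·203.0000 = 7612.5000
edge 4: (18.5,17.5)→(6.5,40)  cross = 18.5·40 − 6.5·17.5 = 626.2500; (r_i+r_j)·cross = 25·626.2500 = 15656.2500
edge 5: (6.5,40)→(3.5,40)  cross = 6.5·40 − 3.5·40 = 120.0000; (r_i+r_j)·cross = 10·120.0000 = 1200.0000
edge 6: (3.5,40)→(3,39.5)  cross = 3.5·39.5 − 3·40 = 18.2500; (r_i+r_j)·cross = 6.5·18.2500 = 118.6250
Σcross = 836.7500 → A = |Σcross|/2 = 418.3750 mm²
Σ(r_i+r_j)·cross = 24307.5000 → first moment M = |Σ|/6 = 4051.2500
R_c = M/A = 4051.2500/418.3750 = 9.6833 mm
θ = 61° = 1.064651 rad
V = θ·R_c·A = 1.064651·9.6833·418.3750 = 4313.167 mm³

Volume = 4313.167 mm³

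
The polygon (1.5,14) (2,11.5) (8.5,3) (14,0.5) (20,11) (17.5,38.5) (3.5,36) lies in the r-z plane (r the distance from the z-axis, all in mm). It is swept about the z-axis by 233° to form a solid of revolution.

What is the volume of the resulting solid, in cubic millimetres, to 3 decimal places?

Profile (r,z), 7 vertices: (1.5,14) (2,11.5) (8.5,3) (14,0.5) (20,11) (17.5,38.5) (3.5,36)
edge 0: (1.5,14)→(2,11.5)  cross = 1.5·11.5 − 2·14 = -10.7500; (r_i+r_j)·cross = 3.5·-10.7500 = -37.6250
edge 1: (2,11.5)→(8.5,3)  cross = 2·3 − 8.5·11.5 = -91.7500; (r_i+r_j)·cross = 10.5·-91.7500 = -963.3750
edge 2: (8.5,3)→(14,0.5)  cross = 8.5·0.5 − 14·3 = -37.7500; (r_i+r_j)·cross = 22.5·-37.7500 = -849.3750
edge 3: (14,0.5)→(20,11)  cross = 14·11 − 20·0.5 = 144.0000; (r_i+r_j)·cross = 34·144.0000 = 4896.0000
edge 4: (20,11)→(17.5,38.5)  cross = 20·38.5 − 17.5·11 = 577.5000; (r_i+r_j)·cross = 37.5·577.5000 = 21656.2500
edge 5: (17.5,38.5)→(3.5,36)  cross = 17.5·36 − 3.5·38.5 = 495.2500; (r_i+r_j)·cross = 21·495.2500 = 10400.2500
edge 6: (3.5,36)→(1.5,14)  cross = 3.5·14 − 1.5·36 = -5.0000; (r_i+r_j)·cross = 5·-5.0000 = -25.0000
Σcross = 1071.5000 → A = |Σcross|/2 = 535.7500 mm²
Σ(r_i+r_j)·cross = 35077.1250 → first moment M = |Σ|/6 = 5846.1875
R_c = M/A = 5846.1875/535.7500 = 10.9122 mm
θ = 233° = 4.066617 rad
V = θ·R_c·A = 4.066617·10.9122·535.7500 = 23774.206 mm³

Volume = 23774.206 mm³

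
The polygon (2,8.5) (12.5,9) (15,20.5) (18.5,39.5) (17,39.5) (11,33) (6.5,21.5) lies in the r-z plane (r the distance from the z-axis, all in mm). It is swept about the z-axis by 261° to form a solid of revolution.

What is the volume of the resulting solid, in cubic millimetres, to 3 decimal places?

Volume = 11641.188 mm³

Profile (r,z), 7 vertices: (2,8.5) (12.5,9) (15,20.5) (18.5,39.5) (17,39.5) (11,33) (6.5,21.5)
edge 0: (2,8.5)→(12.5,9)  cross = 2·9 − 12.5·8.5 = -88.2500; (r_i+r_j)·cross = 14.5·-88.2500 = -1279.6250
edge 1: (12.5,9)→(15,20.5)  cross = 12.5·20.5 − 15·9 = 121.2500; (r_i+r_j)·cross = 27.5·121.2500 = 3334.3750
edge 2: (15,20.5)→(18.5,39.5)  cross = 15·39.5 − 18.5·20.5 = 213.2500; (r_i+r_j)·cross = 33.5·213.2500 = 7143.8750
edge 3: (18.5,39.5)→(17,39.5)  cross = 18.5·39.5 − 17·39.5 = 59.2500; (r_i+r_j)·cross = 35.5·59.2500 = 2103.3750
edge 4: (17,39.5)→(11,33)  cross = 17·33 − 11·39.5 = 126.5000; (r_i+r_j)·cross = 28·126.5000 = 3542.0000
edge 5: (11,33)→(6.5,21.5)  cross = 11·21.5 − 6.5·33 = 22.0000; (r_i+r_j)·cross = 17.5·22.0000 = 385.0000
edge 6: (6.5,21.5)→(2,8.5)  cross = 6.5·8.5 − 2·21.5 = 12.2500; (r_i+r_j)·cross = 8.5·12.2500 = 104.1250
Σcross = 466.2500 → A = |Σcross|/2 = 233.1250 mm²
Σ(r_i+r_j)·cross = 15333.1250 → first moment M = |Σ|/6 = 2555.5208
R_c = M/A = 2555.5208/233.1250 = 10.9620 mm
θ = 261° = 4.555309 rad
V = θ·R_c·A = 4.555309·10.9620·233.1250 = 11641.188 mm³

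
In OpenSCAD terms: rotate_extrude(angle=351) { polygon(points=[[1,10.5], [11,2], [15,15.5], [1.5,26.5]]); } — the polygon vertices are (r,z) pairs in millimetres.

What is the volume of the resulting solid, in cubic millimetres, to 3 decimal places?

Profile (r,z), 4 vertices: (1,10.5) (11,2) (15,15.5) (1.5,26.5)
edge 0: (1,10.5)→(11,2)  cross = 1·2 − 11·10.5 = -113.5000; (r_i+r_j)·cross = 12·-113.5000 = -1362.0000
edge 1: (11,2)→(15,15.5)  cross = 11·15.5 − 15·2 = 140.5000; (r_i+r_j)·cross = 26·140.5000 = 3653.0000
edge 2: (15,15.5)→(1.5,26.5)  cross = 15·26.5 − 1.5·15.5 = 374.2500; (r_i+r_j)·cross = 16.5·374.2500 = 6175.1250
edge 3: (1.5,26.5)→(1,10.5)  cross = 1.5·10.5 − 1·26.5 = -10.7500; (r_i+r_j)·cross = 2.5·-10.7500 = -26.8750
Σcross = 390.5000 → A = |Σcross|/2 = 195.2500 mm²
Σ(r_i+r_j)·cross = 8439.2500 → first moment M = |Σ|/6 = 1406.5417
R_c = M/A = 1406.5417/195.2500 = 7.2038 mm
θ = 351° = 6.126106 rad
V = θ·R_c·A = 6.126106·7.2038·195.2500 = 8616.623 mm³

Volume = 8616.623 mm³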